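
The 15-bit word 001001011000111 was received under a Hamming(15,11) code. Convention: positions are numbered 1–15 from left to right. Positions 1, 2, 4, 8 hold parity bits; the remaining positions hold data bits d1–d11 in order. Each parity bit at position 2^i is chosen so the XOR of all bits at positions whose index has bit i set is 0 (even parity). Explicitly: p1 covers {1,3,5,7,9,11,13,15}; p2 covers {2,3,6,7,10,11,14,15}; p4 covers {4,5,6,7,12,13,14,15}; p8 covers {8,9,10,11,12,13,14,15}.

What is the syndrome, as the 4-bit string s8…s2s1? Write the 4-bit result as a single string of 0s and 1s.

1000

s1 (pos 1,3,5,7,9,11,13,15): 0⊕1⊕0⊕0⊕1⊕0⊕1⊕1 = 0
s2 (pos 2,3,6,7,10,11,14,15): 0⊕1⊕1⊕0⊕0⊕0⊕1⊕1 = 0
s4 (pos 4,5,6,7,12,13,14,15): 0⊕0⊕1⊕0⊕0⊕1⊕1⊕1 = 0
s8 (pos 8,9,10,11,12,13,14,15): 1⊕1⊕0⊕0⊕0⊕1⊕1⊕1 = 1
Syndrome s8…s1 = 1000 → error at position 8.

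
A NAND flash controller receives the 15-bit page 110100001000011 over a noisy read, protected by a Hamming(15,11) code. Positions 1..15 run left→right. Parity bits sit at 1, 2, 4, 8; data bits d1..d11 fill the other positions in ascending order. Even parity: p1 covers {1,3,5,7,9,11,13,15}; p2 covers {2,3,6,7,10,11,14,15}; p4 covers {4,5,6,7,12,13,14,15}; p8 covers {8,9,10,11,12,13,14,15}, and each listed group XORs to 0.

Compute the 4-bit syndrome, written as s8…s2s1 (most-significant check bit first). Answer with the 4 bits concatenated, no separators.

s1 (pos 1,3,5,7,9,11,13,15): 1⊕0⊕0⊕0⊕1⊕0⊕0⊕1 = 1
s2 (pos 2,3,6,7,10,11,14,15): 1⊕0⊕0⊕0⊕0⊕0⊕1⊕1 = 1
s4 (pos 4,5,6,7,12,13,14,15): 1⊕0⊕0⊕0⊕0⊕0⊕1⊕1 = 1
s8 (pos 8,9,10,11,12,13,14,15): 0⊕1⊕0⊕0⊕0⊕0⊕1⊕1 = 1
Syndrome s8…s1 = 1111 → error at position 15.

1111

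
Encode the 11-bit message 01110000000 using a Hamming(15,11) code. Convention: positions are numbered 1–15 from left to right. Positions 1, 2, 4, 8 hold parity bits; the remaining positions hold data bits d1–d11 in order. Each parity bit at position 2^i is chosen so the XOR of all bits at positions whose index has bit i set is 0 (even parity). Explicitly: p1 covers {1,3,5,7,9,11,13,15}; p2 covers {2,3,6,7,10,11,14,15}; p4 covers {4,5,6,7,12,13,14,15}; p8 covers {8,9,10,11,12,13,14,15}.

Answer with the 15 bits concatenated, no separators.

Place data at non-parity positions: p1 p2 0 p4 1 1 1 p8 0 0 0 0 0 0 0
p1 (pos 1,3,5,7,9,11,13,15): XOR of data positions = 0⊕1⊕1⊕0⊕0⊕0⊕0 = 0
p2 (pos 2,3,6,7,10,11,14,15): XOR of data positions = 0⊕1⊕1⊕0⊕0⊕0⊕0 = 0
p4 (pos 4,5,6,7,12,13,14,15): XOR of data positions = 1⊕1⊕1⊕0⊕0⊕0⊕0 = 1
p8 (pos 8,9,10,11,12,13,14,15): XOR of data positions = 0⊕0⊕0⊕0⊕0⊕0⊕0 = 0
Codeword: 000111100000000

000111100000000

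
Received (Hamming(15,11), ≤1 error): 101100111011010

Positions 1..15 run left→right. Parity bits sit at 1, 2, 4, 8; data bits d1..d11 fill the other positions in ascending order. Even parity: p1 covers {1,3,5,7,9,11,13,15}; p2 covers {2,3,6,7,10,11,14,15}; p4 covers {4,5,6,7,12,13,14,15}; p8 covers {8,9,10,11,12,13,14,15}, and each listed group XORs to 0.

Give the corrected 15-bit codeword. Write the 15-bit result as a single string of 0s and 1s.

s1 (pos 1,3,5,7,9,11,13,15): 1⊕1⊕0⊕1⊕1⊕1⊕0⊕0 = 1
s2 (pos 2,3,6,7,10,11,14,15): 0⊕1⊕0⊕1⊕0⊕1⊕1⊕0 = 0
s4 (pos 4,5,6,7,12,13,14,15): 1⊕0⊕0⊕1⊕1⊕0⊕1⊕0 = 0
s8 (pos 8,9,10,11,12,13,14,15): 1⊕1⊕0⊕1⊕1⊕0⊕1⊕0 = 1
Syndrome s8…s1 = 1001 → error at position 9.
Flip position 9: 101100111011010 → 101100110011010

101100110011010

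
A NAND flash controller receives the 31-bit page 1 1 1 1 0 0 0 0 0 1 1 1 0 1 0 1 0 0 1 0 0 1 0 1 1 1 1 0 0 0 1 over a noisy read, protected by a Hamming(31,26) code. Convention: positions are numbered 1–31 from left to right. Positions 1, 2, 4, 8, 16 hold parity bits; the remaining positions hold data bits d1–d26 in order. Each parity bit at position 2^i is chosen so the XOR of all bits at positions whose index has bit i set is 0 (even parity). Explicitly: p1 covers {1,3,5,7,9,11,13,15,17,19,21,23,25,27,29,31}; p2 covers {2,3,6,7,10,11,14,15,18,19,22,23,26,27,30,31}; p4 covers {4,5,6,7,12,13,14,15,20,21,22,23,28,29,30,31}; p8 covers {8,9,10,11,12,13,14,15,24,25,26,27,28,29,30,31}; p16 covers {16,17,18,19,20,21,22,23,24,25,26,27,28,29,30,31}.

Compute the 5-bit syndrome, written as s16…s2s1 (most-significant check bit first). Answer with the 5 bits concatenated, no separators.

s1 (pos 1,3,5,7,9,11,13,15,17,19,21,23,25,27,29,31): 1⊕1⊕0⊕0⊕0⊕1⊕0⊕0⊕0⊕1⊕0⊕0⊕1⊕1⊕0⊕1 = 1
s2 (pos 2,3,6,7,10,11,14,15,18,19,22,23,26,27,30,31): 1⊕1⊕0⊕0⊕1⊕1⊕1⊕0⊕0⊕1⊕1⊕0⊕1⊕1⊕0⊕1 = 0
s4 (pos 4,5,6,7,12,13,14,15,20,21,22,23,28,29,30,31): 1⊕0⊕0⊕0⊕1⊕0⊕1⊕0⊕0⊕0⊕1⊕0⊕0⊕0⊕0⊕1 = 1
s8 (pos 8,9,10,11,12,13,14,15,24,25,26,27,28,29,30,31): 0⊕0⊕1⊕1⊕1⊕0⊕1⊕0⊕1⊕1⊕1⊕1⊕0⊕0⊕0⊕1 = 1
s16 (pos 16,17,18,19,20,21,22,23,24,25,26,27,28,29,30,31): 1⊕0⊕0⊕1⊕0⊕0⊕1⊕0⊕1⊕1⊕1⊕1⊕0⊕0⊕0⊕1 = 0
Syndrome s16…s1 = 01101 → error at position 13.

01101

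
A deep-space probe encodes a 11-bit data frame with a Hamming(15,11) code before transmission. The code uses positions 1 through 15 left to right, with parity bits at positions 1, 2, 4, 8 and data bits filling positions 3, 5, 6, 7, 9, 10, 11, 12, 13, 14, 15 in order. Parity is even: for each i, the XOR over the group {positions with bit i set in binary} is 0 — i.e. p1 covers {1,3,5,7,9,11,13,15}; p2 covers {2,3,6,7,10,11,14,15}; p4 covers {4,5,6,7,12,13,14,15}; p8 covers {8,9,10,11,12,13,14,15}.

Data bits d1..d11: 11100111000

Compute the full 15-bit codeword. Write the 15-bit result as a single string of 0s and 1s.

101111010111000

Place data at non-parity positions: p1 p2 1 p4 1 1 0 p8 0 1 1 1 0 0 0
p1 (pos 1,3,5,7,9,11,13,15): XOR of data positions = 1⊕1⊕0⊕0⊕1⊕0⊕0 = 1
p2 (pos 2,3,6,7,10,11,14,15): XOR of data positions = 1⊕1⊕0⊕1⊕1⊕0⊕0 = 0
p4 (pos 4,5,6,7,12,13,14,15): XOR of data positions = 1⊕1⊕0⊕1⊕0⊕0⊕0 = 1
p8 (pos 8,9,10,11,12,13,14,15): XOR of data positions = 0⊕1⊕1⊕1⊕0⊕0⊕0 = 1
Codeword: 101111010111000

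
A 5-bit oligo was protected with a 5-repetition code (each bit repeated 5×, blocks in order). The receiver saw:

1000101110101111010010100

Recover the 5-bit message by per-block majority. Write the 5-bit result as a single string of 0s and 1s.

Block 1 (10001): 2 ones → 0
Block 2 (01110): 3 ones → 1
Block 3 (10111): 4 ones → 1
Block 4 (10100): 2 ones → 0
Block 5 (10100): 2 ones → 0

01100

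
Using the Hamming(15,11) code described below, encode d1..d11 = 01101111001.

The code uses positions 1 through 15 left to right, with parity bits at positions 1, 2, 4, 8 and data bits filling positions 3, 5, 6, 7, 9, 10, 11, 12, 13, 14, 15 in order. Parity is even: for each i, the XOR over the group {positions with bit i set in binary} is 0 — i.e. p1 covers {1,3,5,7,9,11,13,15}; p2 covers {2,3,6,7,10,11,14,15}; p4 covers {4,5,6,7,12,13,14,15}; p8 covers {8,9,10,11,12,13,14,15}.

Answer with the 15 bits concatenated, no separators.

Place data at non-parity positions: p1 p2 0 p4 1 1 0 p8 1 1 1 1 0 0 1
p1 (pos 1,3,5,7,9,11,13,15): XOR of data positions = 0⊕1⊕0⊕1⊕1⊕0⊕1 = 0
p2 (pos 2,3,6,7,10,11,14,15): XOR of data positions = 0⊕1⊕0⊕1⊕1⊕0⊕1 = 0
p4 (pos 4,5,6,7,12,13,14,15): XOR of data positions = 1⊕1⊕0⊕1⊕0⊕0⊕1 = 0
p8 (pos 8,9,10,11,12,13,14,15): XOR of data positions = 1⊕1⊕1⊕1⊕0⊕0⊕1 = 1
Codeword: 000011011111001

000011011111001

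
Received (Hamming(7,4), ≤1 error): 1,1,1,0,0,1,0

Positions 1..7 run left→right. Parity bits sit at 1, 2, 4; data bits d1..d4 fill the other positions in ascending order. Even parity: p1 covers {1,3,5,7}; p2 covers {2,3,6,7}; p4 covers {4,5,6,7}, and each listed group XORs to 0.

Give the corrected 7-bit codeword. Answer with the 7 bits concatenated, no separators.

1110000

s1 (pos 1,3,5,7): 1⊕1⊕0⊕0 = 0
s2 (pos 2,3,6,7): 1⊕1⊕1⊕0 = 1
s4 (pos 4,5,6,7): 0⊕0⊕1⊕0 = 1
Syndrome s4…s1 = 110 → error at position 6.
Flip position 6: 1110010 → 1110000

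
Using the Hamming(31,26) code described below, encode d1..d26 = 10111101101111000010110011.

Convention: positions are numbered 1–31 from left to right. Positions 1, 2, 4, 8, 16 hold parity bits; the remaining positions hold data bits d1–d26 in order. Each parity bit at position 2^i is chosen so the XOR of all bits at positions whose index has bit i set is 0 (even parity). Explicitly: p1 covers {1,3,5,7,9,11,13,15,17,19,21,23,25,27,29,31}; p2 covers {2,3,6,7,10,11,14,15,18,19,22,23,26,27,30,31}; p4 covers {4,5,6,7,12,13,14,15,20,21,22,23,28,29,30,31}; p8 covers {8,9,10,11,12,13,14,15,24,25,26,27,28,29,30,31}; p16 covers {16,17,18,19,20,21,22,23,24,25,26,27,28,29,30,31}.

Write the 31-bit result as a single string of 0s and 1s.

1111011011011010111000010110011

Place data at non-parity positions: p1 p2 1 p4 0 1 1 p8 1 1 0 1 1 0 1 p16 1 1 1 0 0 0 0 1 0 1 1 0 0 1 1
p1 (pos 1,3,5,7,9,11,13,15,17,19,21,23,25,27,29,31): XOR of data positions = 1⊕0⊕1⊕1⊕0⊕1⊕1⊕1⊕1⊕0⊕0⊕0⊕1⊕0⊕1 = 1
p2 (pos 2,3,6,7,10,11,14,15,18,19,22,23,26,27,30,31): XOR of data positions = 1⊕1⊕1⊕1⊕0⊕0⊕1⊕1⊕1⊕0⊕0⊕1⊕1⊕1⊕1 = 1
p4 (pos 4,5,6,7,12,13,14,15,20,21,22,23,28,29,30,31): XOR of data positions = 0⊕1⊕1⊕1⊕1⊕0⊕1⊕0⊕0⊕0⊕0⊕0⊕0⊕1⊕1 = 1
p8 (pos 8,9,10,11,12,13,14,15,24,25,26,27,28,29,30,31): XOR of data positions = 1⊕1⊕0⊕1⊕1⊕0⊕1⊕1⊕0⊕1⊕1⊕0⊕0⊕1⊕1 = 0
p16 (pos 16,17,18,19,20,21,22,23,24,25,26,27,28,29,30,31): XOR of data positions = 1⊕1⊕1⊕0⊕0⊕0⊕0⊕1⊕0⊕1⊕1⊕0⊕0⊕1⊕1 = 0
Codeword: 1111011011011010111000010110011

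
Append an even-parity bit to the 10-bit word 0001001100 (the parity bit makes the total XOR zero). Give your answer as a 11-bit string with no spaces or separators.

00010011001

XOR of the 10 data bits: 0⊕0⊕0⊕1⊕0⊕0⊕1⊕1⊕0⊕0 = 1
Parity bit = 1 (so all 11 bits XOR to 0).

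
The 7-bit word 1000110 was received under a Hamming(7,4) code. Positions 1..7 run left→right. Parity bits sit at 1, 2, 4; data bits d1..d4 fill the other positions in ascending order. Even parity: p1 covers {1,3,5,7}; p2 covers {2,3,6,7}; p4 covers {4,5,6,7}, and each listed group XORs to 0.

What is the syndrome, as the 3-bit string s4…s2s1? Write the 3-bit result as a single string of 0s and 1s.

s1 (pos 1,3,5,7): 1⊕0⊕1⊕0 = 0
s2 (pos 2,3,6,7): 0⊕0⊕1⊕0 = 1
s4 (pos 4,5,6,7): 0⊕1⊕1⊕0 = 0
Syndrome s4…s1 = 010 → error at position 2.

010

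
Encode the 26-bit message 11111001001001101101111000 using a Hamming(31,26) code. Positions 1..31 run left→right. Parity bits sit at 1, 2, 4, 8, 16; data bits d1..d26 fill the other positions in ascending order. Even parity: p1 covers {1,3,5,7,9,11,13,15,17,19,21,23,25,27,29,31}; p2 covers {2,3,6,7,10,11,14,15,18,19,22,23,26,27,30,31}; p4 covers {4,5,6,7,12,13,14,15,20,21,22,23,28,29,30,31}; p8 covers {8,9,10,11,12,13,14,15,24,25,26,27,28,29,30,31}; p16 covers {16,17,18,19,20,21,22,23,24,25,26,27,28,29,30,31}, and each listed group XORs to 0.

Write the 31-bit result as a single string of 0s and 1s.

1111111110010010001101101111000

Place data at non-parity positions: p1 p2 1 p4 1 1 1 p8 1 0 0 1 0 0 1 p16 0 0 1 1 0 1 1 0 1 1 1 1 0 0 0
p1 (pos 1,3,5,7,9,11,13,15,17,19,21,23,25,27,29,31): XOR of data positions = 1⊕1⊕1⊕1⊕0⊕0⊕1⊕0⊕1⊕0⊕1⊕1⊕1⊕0⊕0 = 1
p2 (pos 2,3,6,7,10,11,14,15,18,19,22,23,26,27,30,31): XOR of data positions = 1⊕1⊕1⊕0⊕0⊕0⊕1⊕0⊕1⊕1⊕1⊕1⊕1⊕0⊕0 = 1
p4 (pos 4,5,6,7,12,13,14,15,20,21,22,23,28,29,30,31): XOR of data positions = 1⊕1⊕1⊕1⊕0⊕0⊕1⊕1⊕0⊕1⊕1⊕1⊕0⊕0⊕0 = 1
p8 (pos 8,9,10,11,12,13,14,15,24,25,26,27,28,29,30,31): XOR of data positions = 1⊕0⊕0⊕1⊕0⊕0⊕1⊕0⊕1⊕1⊕1⊕1⊕0⊕0⊕0 = 1
p16 (pos 16,17,18,19,20,21,22,23,24,25,26,27,28,29,30,31): XOR of data positions = 0⊕0⊕1⊕1⊕0⊕1⊕1⊕0⊕1⊕1⊕1⊕1⊕0⊕0⊕0 = 0
Codeword: 1111111110010010001101101111000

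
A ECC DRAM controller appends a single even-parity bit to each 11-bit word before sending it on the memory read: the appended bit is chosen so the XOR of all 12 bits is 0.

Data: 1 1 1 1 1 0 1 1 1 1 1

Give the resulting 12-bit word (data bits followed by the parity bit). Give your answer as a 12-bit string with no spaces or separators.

111110111110

XOR of the 11 data bits: 1⊕1⊕1⊕1⊕1⊕0⊕1⊕1⊕1⊕1⊕1 = 0
Parity bit = 0 (so all 12 bits XOR to 0).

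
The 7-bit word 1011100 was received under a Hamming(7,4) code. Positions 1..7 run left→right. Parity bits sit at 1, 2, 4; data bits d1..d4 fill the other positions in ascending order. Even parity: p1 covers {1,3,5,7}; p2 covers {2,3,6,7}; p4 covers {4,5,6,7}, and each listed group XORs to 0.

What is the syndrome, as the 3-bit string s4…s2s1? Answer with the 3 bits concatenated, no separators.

s1 (pos 1,3,5,7): 1⊕1⊕1⊕0 = 1
s2 (pos 2,3,6,7): 0⊕1⊕0⊕0 = 1
s4 (pos 4,5,6,7): 1⊕1⊕0⊕0 = 0
Syndrome s4…s1 = 011 → error at position 3.

011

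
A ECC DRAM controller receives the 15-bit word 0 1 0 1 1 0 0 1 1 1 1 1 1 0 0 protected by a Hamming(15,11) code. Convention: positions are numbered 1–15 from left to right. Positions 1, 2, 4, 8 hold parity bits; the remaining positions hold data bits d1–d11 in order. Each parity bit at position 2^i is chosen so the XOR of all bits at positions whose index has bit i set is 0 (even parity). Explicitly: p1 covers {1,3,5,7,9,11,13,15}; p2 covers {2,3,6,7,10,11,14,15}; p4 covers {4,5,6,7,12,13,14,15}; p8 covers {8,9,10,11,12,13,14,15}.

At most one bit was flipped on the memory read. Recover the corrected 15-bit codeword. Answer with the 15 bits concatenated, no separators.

s1 (pos 1,3,5,7,9,11,13,15): 0⊕0⊕1⊕0⊕1⊕1⊕1⊕0 = 0
s2 (pos 2,3,6,7,10,11,14,15): 1⊕0⊕0⊕0⊕1⊕1⊕0⊕0 = 1
s4 (pos 4,5,6,7,12,13,14,15): 1⊕1⊕0⊕0⊕1⊕1⊕0⊕0 = 0
s8 (pos 8,9,10,11,12,13,14,15): 1⊕1⊕1⊕1⊕1⊕1⊕0⊕0 = 0
Syndrome s8…s1 = 0010 → error at position 2.
Flip position 2: 010110011111100 → 000110011111100

000110011111100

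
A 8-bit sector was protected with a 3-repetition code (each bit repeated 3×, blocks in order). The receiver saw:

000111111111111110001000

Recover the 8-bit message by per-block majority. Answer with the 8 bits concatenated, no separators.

01111100

Block 1 (000): 0 ones → 0
Block 2 (111): 3 ones → 1
Block 3 (111): 3 ones → 1
Block 4 (111): 3 ones → 1
Block 5 (111): 3 ones → 1
Block 6 (110): 2 ones → 1
Block 7 (001): 1 one → 0
Block 8 (000): 0 ones → 0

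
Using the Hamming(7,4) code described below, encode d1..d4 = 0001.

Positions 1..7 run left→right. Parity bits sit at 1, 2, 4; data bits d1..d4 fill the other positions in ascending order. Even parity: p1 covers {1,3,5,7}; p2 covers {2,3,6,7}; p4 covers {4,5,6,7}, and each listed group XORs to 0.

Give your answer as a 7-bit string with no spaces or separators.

Place data at non-parity positions: p1 p2 0 p4 0 0 1
p1 (pos 1,3,5,7): XOR of data positions = 0⊕0⊕1 = 1
p2 (pos 2,3,6,7): XOR of data positions = 0⊕0⊕1 = 1
p4 (pos 4,5,6,7): XOR of data positions = 0⊕0⊕1 = 1
Codeword: 1101001

1101001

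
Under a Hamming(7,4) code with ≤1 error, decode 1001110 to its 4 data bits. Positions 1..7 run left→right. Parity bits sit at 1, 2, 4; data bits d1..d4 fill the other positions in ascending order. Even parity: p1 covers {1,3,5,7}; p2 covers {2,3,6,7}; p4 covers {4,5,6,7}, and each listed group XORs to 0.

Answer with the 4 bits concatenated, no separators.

0100

s1 (pos 1,3,5,7): 1⊕0⊕1⊕0 = 0
s2 (pos 2,3,6,7): 0⊕0⊕1⊕0 = 1
s4 (pos 4,5,6,7): 1⊕1⊕1⊕0 = 1
Syndrome s4…s1 = 110 → error at position 6.
Flip position 6: 1001110 → 1001100
Read data bits from positions 3,5,6,7: 0100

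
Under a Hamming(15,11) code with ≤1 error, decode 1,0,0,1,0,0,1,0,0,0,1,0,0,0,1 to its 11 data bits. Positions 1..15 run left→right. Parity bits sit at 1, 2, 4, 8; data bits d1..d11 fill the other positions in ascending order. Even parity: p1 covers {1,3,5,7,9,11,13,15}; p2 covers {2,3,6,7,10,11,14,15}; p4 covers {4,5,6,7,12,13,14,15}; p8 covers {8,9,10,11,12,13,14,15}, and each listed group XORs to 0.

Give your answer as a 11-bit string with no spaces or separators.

s1 (pos 1,3,5,7,9,11,13,15): 1⊕0⊕0⊕1⊕0⊕1⊕0⊕1 = 0
s2 (pos 2,3,6,7,10,11,14,15): 0⊕0⊕0⊕1⊕0⊕1⊕0⊕1 = 1
s4 (pos 4,5,6,7,12,13,14,15): 1⊕0⊕0⊕1⊕0⊕0⊕0⊕1 = 1
s8 (pos 8,9,10,11,12,13,14,15): 0⊕0⊕0⊕1⊕0⊕0⊕0⊕1 = 0
Syndrome s8…s1 = 0110 → error at position 6.
Flip position 6: 100100100010001 → 100101100010001
Read data bits from positions 3,5,6,7,9,10,11,12,13,14,15: 00110010001

00110010001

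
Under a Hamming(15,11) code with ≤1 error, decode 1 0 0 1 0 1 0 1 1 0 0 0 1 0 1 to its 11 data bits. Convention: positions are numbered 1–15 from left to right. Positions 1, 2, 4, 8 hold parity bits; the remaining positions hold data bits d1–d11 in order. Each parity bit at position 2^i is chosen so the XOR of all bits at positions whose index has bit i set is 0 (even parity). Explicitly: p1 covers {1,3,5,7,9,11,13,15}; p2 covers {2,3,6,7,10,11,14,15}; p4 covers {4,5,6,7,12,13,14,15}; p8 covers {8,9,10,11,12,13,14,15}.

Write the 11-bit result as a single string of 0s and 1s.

s1 (pos 1,3,5,7,9,11,13,15): 1⊕0⊕0⊕0⊕1⊕0⊕1⊕1 = 0
s2 (pos 2,3,6,7,10,11,14,15): 0⊕0⊕1⊕0⊕0⊕0⊕0⊕1 = 0
s4 (pos 4,5,6,7,12,13,14,15): 1⊕0⊕1⊕0⊕0⊕1⊕0⊕1 = 0
s8 (pos 8,9,10,11,12,13,14,15): 1⊕1⊕0⊕0⊕0⊕1⊕0⊕1 = 0
Syndrome s8…s1 = 0000 → no error.
Read data bits from positions 3,5,6,7,9,10,11,12,13,14,15: 00101000101

00101000101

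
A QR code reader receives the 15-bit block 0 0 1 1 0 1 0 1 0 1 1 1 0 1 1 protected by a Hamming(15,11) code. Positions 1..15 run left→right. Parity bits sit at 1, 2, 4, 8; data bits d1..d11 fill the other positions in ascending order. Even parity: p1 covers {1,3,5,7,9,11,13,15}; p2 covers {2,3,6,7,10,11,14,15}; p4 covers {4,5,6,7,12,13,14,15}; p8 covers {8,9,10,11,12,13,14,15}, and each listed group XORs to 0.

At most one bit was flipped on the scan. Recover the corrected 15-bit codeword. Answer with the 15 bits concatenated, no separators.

s1 (pos 1,3,5,7,9,11,13,15): 0⊕1⊕0⊕0⊕0⊕1⊕0⊕1 = 1
s2 (pos 2,3,6,7,10,11,14,15): 0⊕1⊕1⊕0⊕1⊕1⊕1⊕1 = 0
s4 (pos 4,5,6,7,12,13,14,15): 1⊕0⊕1⊕0⊕1⊕0⊕1⊕1 = 1
s8 (pos 8,9,10,11,12,13,14,15): 1⊕0⊕1⊕1⊕1⊕0⊕1⊕1 = 0
Syndrome s8…s1 = 0101 → error at position 5.
Flip position 5: 001101010111011 → 001111010111011

001111010111011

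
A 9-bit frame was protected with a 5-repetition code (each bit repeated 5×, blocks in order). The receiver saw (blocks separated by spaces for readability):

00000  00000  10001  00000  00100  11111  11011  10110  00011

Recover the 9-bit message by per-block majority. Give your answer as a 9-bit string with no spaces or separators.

000001110

Block 1 (00000): 0 ones → 0
Block 2 (00000): 0 ones → 0
Block 3 (10001): 2 ones → 0
Block 4 (00000): 0 ones → 0
Block 5 (00100): 1 one → 0
Block 6 (11111): 5 ones → 1
Block 7 (11011): 4 ones → 1
Block 8 (10110): 3 ones → 1
Block 9 (00011): 2 ones → 0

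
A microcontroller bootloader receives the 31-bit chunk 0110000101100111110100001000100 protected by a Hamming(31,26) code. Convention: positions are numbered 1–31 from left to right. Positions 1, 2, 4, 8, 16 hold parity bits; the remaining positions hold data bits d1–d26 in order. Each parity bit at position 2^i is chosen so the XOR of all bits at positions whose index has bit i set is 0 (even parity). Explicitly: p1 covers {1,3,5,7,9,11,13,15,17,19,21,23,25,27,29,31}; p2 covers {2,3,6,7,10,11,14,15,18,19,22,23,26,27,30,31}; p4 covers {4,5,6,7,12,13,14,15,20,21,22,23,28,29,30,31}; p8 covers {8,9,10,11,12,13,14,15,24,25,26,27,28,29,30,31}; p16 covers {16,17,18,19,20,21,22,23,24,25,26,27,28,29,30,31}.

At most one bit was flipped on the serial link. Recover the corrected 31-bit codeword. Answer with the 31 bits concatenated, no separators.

s1 (pos 1,3,5,7,9,11,13,15,17,19,21,23,25,27,29,31): 0⊕1⊕0⊕0⊕0⊕1⊕0⊕1⊕1⊕0⊕0⊕0⊕1⊕0⊕1⊕0 = 0
s2 (pos 2,3,6,7,10,11,14,15,18,19,22,23,26,27,30,31): 1⊕1⊕0⊕0⊕1⊕1⊕1⊕1⊕1⊕0⊕0⊕0⊕0⊕0⊕0⊕0 = 1
s4 (pos 4,5,6,7,12,13,14,15,20,21,22,23,28,29,30,31): 0⊕0⊕0⊕0⊕0⊕0⊕1⊕1⊕1⊕0⊕0⊕0⊕0⊕1⊕0⊕0 = 0
s8 (pos 8,9,10,11,12,13,14,15,24,25,26,27,28,29,30,31): 1⊕0⊕1⊕1⊕0⊕0⊕1⊕1⊕0⊕1⊕0⊕0⊕0⊕1⊕0⊕0 = 1
s16 (pos 16,17,18,19,20,21,22,23,24,25,26,27,28,29,30,31): 1⊕1⊕1⊕0⊕1⊕0⊕0⊕0⊕0⊕1⊕0⊕0⊕0⊕1⊕0⊕0 = 0
Syndrome s16…s1 = 01010 → error at position 10.
Flip position 10: 0110000101100111110100001000100 → 0110000100100111110100001000100

0110000100100111110100001000100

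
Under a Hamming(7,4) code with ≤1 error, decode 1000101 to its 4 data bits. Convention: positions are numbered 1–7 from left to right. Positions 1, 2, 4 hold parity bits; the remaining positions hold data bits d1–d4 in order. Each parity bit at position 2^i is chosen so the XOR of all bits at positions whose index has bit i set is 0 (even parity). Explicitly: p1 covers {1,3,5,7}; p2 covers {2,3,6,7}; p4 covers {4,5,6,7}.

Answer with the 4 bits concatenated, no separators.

s1 (pos 1,3,5,7): 1⊕0⊕1⊕1 = 1
s2 (pos 2,3,6,7): 0⊕0⊕0⊕1 = 1
s4 (pos 4,5,6,7): 0⊕1⊕0⊕1 = 0
Syndrome s4…s1 = 011 → error at position 3.
Flip position 3: 1000101 → 1010101
Read data bits from positions 3,5,6,7: 1101

1101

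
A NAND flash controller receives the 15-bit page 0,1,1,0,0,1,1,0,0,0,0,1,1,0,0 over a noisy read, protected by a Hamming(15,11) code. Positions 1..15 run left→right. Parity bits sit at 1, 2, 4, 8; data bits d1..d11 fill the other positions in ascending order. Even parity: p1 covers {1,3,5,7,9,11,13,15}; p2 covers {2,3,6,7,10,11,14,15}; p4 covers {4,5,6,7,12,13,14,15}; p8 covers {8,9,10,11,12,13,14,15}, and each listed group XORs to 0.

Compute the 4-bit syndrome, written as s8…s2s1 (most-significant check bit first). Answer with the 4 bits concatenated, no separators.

s1 (pos 1,3,5,7,9,11,13,15): 0⊕1⊕0⊕1⊕0⊕0⊕1⊕0 = 1
s2 (pos 2,3,6,7,10,11,14,15): 1⊕1⊕1⊕1⊕0⊕0⊕0⊕0 = 0
s4 (pos 4,5,6,7,12,13,14,15): 0⊕0⊕1⊕1⊕1⊕1⊕0⊕0 = 0
s8 (pos 8,9,10,11,12,13,14,15): 0⊕0⊕0⊕0⊕1⊕1⊕0⊕0 = 0
Syndrome s8…s1 = 0001 → error at position 1.

0001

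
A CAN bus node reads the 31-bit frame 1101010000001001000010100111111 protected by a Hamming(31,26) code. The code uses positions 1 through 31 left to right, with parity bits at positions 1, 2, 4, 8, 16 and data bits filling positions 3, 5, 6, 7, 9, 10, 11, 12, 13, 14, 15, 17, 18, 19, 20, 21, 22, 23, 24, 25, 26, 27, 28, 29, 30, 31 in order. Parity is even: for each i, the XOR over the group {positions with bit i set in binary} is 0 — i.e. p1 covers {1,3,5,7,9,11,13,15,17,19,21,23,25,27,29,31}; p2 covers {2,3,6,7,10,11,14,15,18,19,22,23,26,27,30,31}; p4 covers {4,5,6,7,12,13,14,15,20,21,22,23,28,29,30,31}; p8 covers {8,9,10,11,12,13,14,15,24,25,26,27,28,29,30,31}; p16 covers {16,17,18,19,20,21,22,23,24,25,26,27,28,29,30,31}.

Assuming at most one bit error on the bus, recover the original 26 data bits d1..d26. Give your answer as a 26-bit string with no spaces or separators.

00100000100000010100111110

s1 (pos 1,3,5,7,9,11,13,15,17,19,21,23,25,27,29,31): 1⊕0⊕0⊕0⊕0⊕0⊕1⊕0⊕0⊕0⊕1⊕1⊕0⊕1⊕1⊕1 = 1
s2 (pos 2,3,6,7,10,11,14,15,18,19,22,23,26,27,30,31): 1⊕0⊕1⊕0⊕0⊕0⊕0⊕0⊕0⊕0⊕0⊕1⊕1⊕1⊕1⊕1 = 1
s4 (pos 4,5,6,7,12,13,14,15,20,21,22,23,28,29,30,31): 1⊕0⊕1⊕0⊕0⊕1⊕0⊕0⊕0⊕1⊕0⊕1⊕1⊕1⊕1⊕1 = 1
s8 (pos 8,9,10,11,12,13,14,15,24,25,26,27,28,29,30,31): 0⊕0⊕0⊕0⊕0⊕1⊕0⊕0⊕0⊕0⊕1⊕1⊕1⊕1⊕1⊕1 = 1
s16 (pos 16,17,18,19,20,21,22,23,24,25,26,27,28,29,30,31): 1⊕0⊕0⊕0⊕0⊕1⊕0⊕1⊕0⊕0⊕1⊕1⊕1⊕1⊕1⊕1 = 1
Syndrome s16…s1 = 11111 → error at position 31.
Flip position 31: 1101010000001001000010100111111 → 1101010000001001000010100111110
Read data bits from positions 3,5,6,7,9,10,11,12,13,14,15,17,18,19,20,21,22,23,24,25,26,27,28,29,30,31: 00100000100000010100111110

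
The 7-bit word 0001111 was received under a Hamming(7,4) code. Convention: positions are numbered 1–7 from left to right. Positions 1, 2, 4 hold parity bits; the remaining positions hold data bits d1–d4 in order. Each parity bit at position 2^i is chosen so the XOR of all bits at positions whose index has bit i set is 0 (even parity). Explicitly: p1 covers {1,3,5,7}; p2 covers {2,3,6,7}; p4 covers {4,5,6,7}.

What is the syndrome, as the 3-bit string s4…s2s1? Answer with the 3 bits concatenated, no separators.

s1 (pos 1,3,5,7): 0⊕0⊕1⊕1 = 0
s2 (pos 2,3,6,7): 0⊕0⊕1⊕1 = 0
s4 (pos 4,5,6,7): 1⊕1⊕1⊕1 = 0
Syndrome s4…s1 = 000 → no error.

000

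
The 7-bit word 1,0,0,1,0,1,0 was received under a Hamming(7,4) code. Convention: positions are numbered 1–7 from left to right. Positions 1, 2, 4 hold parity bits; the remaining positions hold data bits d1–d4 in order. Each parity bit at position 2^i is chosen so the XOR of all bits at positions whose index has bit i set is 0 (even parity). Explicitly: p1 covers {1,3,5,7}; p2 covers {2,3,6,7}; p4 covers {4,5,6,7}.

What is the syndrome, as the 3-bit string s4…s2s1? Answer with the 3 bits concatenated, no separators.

s1 (pos 1,3,5,7): 1⊕0⊕0⊕0 = 1
s2 (pos 2,3,6,7): 0⊕0⊕1⊕0 = 1
s4 (pos 4,5,6,7): 1⊕0⊕1⊕0 = 0
Syndrome s4…s1 = 011 → error at position 3.

011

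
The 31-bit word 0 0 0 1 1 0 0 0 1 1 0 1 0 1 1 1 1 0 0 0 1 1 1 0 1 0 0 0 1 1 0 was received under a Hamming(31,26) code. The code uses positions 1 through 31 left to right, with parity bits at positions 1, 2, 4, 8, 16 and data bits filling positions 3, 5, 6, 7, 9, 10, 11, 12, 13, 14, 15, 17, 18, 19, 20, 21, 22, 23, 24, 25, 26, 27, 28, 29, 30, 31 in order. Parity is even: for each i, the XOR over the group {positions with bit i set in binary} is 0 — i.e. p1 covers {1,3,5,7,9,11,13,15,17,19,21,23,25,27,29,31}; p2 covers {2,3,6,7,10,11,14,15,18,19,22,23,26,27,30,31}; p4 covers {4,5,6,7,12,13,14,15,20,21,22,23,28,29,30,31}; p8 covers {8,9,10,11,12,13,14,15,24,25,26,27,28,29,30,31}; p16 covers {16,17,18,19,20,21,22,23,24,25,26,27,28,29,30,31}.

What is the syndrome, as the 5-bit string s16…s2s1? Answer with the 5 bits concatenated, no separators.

00000

s1 (pos 1,3,5,7,9,11,13,15,17,19,21,23,25,27,29,31): 0⊕0⊕1⊕0⊕1⊕0⊕0⊕1⊕1⊕0⊕1⊕1⊕1⊕0⊕1⊕0 = 0
s2 (pos 2,3,6,7,10,11,14,15,18,19,22,23,26,27,30,31): 0⊕0⊕0⊕0⊕1⊕0⊕1⊕1⊕0⊕0⊕1⊕1⊕0⊕0⊕1⊕0 = 0
s4 (pos 4,5,6,7,12,13,14,15,20,21,22,23,28,29,30,31): 1⊕1⊕0⊕0⊕1⊕0⊕1⊕1⊕0⊕1⊕1⊕1⊕0⊕1⊕1⊕0 = 0
s8 (pos 8,9,10,11,12,13,14,15,24,25,26,27,28,29,30,31): 0⊕1⊕1⊕0⊕1⊕0⊕1⊕1⊕0⊕1⊕0⊕0⊕0⊕1⊕1⊕0 = 0
s16 (pos 16,17,18,19,20,21,22,23,24,25,26,27,28,29,30,31): 1⊕1⊕0⊕0⊕0⊕1⊕1⊕1⊕0⊕1⊕0⊕0⊕0⊕1⊕1⊕0 = 0
Syndrome s16…s1 = 00000 → no error.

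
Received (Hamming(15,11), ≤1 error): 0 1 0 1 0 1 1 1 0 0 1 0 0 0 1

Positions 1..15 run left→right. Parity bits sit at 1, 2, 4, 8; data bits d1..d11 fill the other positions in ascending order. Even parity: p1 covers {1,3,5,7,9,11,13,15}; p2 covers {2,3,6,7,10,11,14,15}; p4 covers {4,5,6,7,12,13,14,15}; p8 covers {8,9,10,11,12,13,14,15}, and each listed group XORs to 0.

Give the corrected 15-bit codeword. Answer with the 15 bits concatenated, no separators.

010101110000001

s1 (pos 1,3,5,7,9,11,13,15): 0⊕0⊕0⊕1⊕0⊕1⊕0⊕1 = 1
s2 (pos 2,3,6,7,10,11,14,15): 1⊕0⊕1⊕1⊕0⊕1⊕0⊕1 = 1
s4 (pos 4,5,6,7,12,13,14,15): 1⊕0⊕1⊕1⊕0⊕0⊕0⊕1 = 0
s8 (pos 8,9,10,11,12,13,14,15): 1⊕0⊕0⊕1⊕0⊕0⊕0⊕1 = 1
Syndrome s8…s1 = 1011 → error at position 11.
Flip position 11: 010101110010001 → 010101110000001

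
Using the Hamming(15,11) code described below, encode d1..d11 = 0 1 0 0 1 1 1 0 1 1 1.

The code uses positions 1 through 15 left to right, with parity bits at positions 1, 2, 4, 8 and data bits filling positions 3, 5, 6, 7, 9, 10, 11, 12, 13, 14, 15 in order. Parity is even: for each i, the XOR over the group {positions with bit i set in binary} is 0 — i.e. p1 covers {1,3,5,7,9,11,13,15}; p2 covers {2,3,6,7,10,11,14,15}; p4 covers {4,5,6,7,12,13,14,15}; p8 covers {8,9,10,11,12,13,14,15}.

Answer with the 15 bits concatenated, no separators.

100010001110111

Place data at non-parity positions: p1 p2 0 p4 1 0 0 p8 1 1 1 0 1 1 1
p1 (pos 1,3,5,7,9,11,13,15): XOR of data positions = 0⊕1⊕0⊕1⊕1⊕1⊕1 = 1
p2 (pos 2,3,6,7,10,11,14,15): XOR of data positions = 0⊕0⊕0⊕1⊕1⊕1⊕1 = 0
p4 (pos 4,5,6,7,12,13,14,15): XOR of data positions = 1⊕0⊕0⊕0⊕1⊕1⊕1 = 0
p8 (pos 8,9,10,11,12,13,14,15): XOR of data positions = 1⊕1⊕1⊕0⊕1⊕1⊕1 = 0
Codeword: 100010001110111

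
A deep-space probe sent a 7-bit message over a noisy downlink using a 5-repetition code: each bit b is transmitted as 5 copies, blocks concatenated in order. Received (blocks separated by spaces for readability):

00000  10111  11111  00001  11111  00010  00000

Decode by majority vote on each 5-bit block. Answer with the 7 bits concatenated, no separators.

0110100

Block 1 (00000): 0 ones → 0
Block 2 (10111): 4 ones → 1
Block 3 (11111): 5 ones → 1
Block 4 (00001): 1 one → 0
Block 5 (11111): 5 ones → 1
Block 6 (00010): 1 one → 0
Block 7 (00000): 0 ones → 0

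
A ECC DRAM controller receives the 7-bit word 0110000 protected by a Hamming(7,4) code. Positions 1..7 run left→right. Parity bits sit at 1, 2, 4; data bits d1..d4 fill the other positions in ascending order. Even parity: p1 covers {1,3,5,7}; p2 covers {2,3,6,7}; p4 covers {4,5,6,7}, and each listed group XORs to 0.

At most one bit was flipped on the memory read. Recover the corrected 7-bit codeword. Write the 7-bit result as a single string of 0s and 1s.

1110000

s1 (pos 1,3,5,7): 0⊕1⊕0⊕0 = 1
s2 (pos 2,3,6,7): 1⊕1⊕0⊕0 = 0
s4 (pos 4,5,6,7): 0⊕0⊕0⊕0 = 0
Syndrome s4…s1 = 001 → error at position 1.
Flip position 1: 0110000 → 1110000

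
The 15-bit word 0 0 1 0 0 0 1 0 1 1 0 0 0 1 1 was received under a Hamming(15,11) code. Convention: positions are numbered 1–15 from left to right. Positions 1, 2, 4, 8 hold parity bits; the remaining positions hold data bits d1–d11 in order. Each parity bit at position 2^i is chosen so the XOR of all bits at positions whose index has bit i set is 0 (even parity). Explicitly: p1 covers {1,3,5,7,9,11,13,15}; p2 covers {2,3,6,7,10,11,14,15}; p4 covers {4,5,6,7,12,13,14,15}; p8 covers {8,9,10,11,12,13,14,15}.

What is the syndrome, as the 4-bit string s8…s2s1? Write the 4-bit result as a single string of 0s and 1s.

0110

s1 (pos 1,3,5,7,9,11,13,15): 0⊕1⊕0⊕1⊕1⊕0⊕0⊕1 = 0
s2 (pos 2,3,6,7,10,11,14,15): 0⊕1⊕0⊕1⊕1⊕0⊕1⊕1 = 1
s4 (pos 4,5,6,7,12,13,14,15): 0⊕0⊕0⊕1⊕0⊕0⊕1⊕1 = 1
s8 (pos 8,9,10,11,12,13,14,15): 0⊕1⊕1⊕0⊕0⊕0⊕1⊕1 = 0
Syndrome s8…s1 = 0110 → error at position 6.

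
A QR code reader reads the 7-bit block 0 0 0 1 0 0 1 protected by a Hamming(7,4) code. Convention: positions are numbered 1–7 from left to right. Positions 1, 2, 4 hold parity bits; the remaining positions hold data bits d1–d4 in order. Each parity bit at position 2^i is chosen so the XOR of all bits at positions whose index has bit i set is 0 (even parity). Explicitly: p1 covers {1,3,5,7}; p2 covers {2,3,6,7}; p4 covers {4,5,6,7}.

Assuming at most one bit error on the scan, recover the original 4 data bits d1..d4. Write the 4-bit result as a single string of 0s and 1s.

1001

s1 (pos 1,3,5,7): 0⊕0⊕0⊕1 = 1
s2 (pos 2,3,6,7): 0⊕0⊕0⊕1 = 1
s4 (pos 4,5,6,7): 1⊕0⊕0⊕1 = 0
Syndrome s4…s1 = 011 → error at position 3.
Flip position 3: 0001001 → 0011001
Read data bits from positions 3,5,6,7: 1001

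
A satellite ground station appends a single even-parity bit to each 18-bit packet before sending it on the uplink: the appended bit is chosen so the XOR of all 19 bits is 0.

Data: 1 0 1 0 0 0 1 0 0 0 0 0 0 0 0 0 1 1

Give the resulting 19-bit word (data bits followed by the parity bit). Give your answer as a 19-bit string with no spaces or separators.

XOR of the 18 data bits: 1⊕0⊕1⊕0⊕0⊕0⊕1⊕0⊕0⊕0⊕0⊕0⊕0⊕0⊕0⊕0⊕1⊕1 = 1
Parity bit = 1 (so all 19 bits XOR to 0).

1010001000000000111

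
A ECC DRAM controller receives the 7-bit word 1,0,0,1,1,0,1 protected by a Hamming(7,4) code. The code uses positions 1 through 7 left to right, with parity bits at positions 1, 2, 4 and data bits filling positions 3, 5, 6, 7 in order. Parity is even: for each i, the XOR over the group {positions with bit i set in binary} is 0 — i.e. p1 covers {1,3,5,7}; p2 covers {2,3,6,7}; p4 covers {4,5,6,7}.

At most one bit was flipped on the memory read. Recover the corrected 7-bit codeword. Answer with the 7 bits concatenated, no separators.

s1 (pos 1,3,5,7): 1⊕0⊕1⊕1 = 1
s2 (pos 2,3,6,7): 0⊕0⊕0⊕1 = 1
s4 (pos 4,5,6,7): 1⊕1⊕0⊕1 = 1
Syndrome s4…s1 = 111 → error at position 7.
Flip position 7: 1001101 → 1001100

1001100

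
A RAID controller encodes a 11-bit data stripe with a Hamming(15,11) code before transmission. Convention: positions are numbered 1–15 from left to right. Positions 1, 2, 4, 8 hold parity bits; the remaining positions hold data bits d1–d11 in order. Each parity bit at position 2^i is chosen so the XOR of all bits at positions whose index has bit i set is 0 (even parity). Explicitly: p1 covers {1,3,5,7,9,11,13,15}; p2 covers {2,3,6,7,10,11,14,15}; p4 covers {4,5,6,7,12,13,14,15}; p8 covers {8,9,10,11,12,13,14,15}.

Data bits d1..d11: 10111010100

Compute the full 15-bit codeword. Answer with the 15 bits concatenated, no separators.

Place data at non-parity positions: p1 p2 1 p4 0 1 1 p8 1 0 1 0 1 0 0
p1 (pos 1,3,5,7,9,11,13,15): XOR of data positions = 1⊕0⊕1⊕1⊕1⊕1⊕0 = 1
p2 (pos 2,3,6,7,10,11,14,15): XOR of data positions = 1⊕1⊕1⊕0⊕1⊕0⊕0 = 0
p4 (pos 4,5,6,7,12,13,14,15): XOR of data positions = 0⊕1⊕1⊕0⊕1⊕0⊕0 = 1
p8 (pos 8,9,10,11,12,13,14,15): XOR of data positions = 1⊕0⊕1⊕0⊕1⊕0⊕0 = 1
Codeword: 101101111010100

101101111010100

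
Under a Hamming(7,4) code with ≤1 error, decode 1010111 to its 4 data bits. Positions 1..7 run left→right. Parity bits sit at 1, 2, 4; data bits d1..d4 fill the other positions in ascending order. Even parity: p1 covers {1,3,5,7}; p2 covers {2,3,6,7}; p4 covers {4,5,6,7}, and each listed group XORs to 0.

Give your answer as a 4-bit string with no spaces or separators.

1101

s1 (pos 1,3,5,7): 1⊕1⊕1⊕1 = 0
s2 (pos 2,3,6,7): 0⊕1⊕1⊕1 = 1
s4 (pos 4,5,6,7): 0⊕1⊕1⊕1 = 1
Syndrome s4…s1 = 110 → error at position 6.
Flip position 6: 1010111 → 1010101
Read data bits from positions 3,5,6,7: 1101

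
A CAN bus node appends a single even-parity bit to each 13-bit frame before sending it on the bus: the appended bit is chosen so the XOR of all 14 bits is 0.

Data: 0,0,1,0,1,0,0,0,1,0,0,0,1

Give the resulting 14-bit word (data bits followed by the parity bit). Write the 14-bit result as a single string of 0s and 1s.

00101000100010

XOR of the 13 data bits: 0⊕0⊕1⊕0⊕1⊕0⊕0⊕0⊕1⊕0⊕0⊕0⊕1 = 0
Parity bit = 0 (so all 14 bits XOR to 0).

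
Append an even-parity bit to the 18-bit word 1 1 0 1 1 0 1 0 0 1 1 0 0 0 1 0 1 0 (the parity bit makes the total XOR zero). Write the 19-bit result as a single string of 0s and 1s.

XOR of the 18 data bits: 1⊕1⊕0⊕1⊕1⊕0⊕1⊕0⊕0⊕1⊕1⊕0⊕0⊕0⊕1⊕0⊕1⊕0 = 1
Parity bit = 1 (so all 19 bits XOR to 0).

1101101001100010101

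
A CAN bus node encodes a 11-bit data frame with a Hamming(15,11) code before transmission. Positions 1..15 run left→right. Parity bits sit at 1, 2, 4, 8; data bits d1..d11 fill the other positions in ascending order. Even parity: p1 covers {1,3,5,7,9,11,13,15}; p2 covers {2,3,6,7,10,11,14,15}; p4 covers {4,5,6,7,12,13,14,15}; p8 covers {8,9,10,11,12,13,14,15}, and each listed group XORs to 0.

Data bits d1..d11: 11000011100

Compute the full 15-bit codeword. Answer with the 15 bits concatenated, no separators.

001110010011100

Place data at non-parity positions: p1 p2 1 p4 1 0 0 p8 0 0 1 1 1 0 0
p1 (pos 1,3,5,7,9,11,13,15): XOR of data positions = 1⊕1⊕0⊕0⊕1⊕1⊕0 = 0
p2 (pos 2,3,6,7,10,11,14,15): XOR of data positions = 1⊕0⊕0⊕0⊕1⊕0⊕0 = 0
p4 (pos 4,5,6,7,12,13,14,15): XOR of data positions = 1⊕0⊕0⊕1⊕1⊕0⊕0 = 1
p8 (pos 8,9,10,11,12,13,14,15): XOR of data positions = 0⊕0⊕1⊕1⊕1⊕0⊕0 = 1
Codeword: 001110010011100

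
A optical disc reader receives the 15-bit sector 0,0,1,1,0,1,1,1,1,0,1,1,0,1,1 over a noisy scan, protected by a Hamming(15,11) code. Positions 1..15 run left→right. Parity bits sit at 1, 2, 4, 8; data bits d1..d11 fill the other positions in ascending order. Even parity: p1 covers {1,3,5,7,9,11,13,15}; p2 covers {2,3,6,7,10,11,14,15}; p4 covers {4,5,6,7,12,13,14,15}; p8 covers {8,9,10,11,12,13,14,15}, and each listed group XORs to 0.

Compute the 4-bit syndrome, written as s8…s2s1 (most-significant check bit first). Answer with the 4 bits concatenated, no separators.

s1 (pos 1,3,5,7,9,11,13,15): 0⊕1⊕0⊕1⊕1⊕1⊕0⊕1 = 1
s2 (pos 2,3,6,7,10,11,14,15): 0⊕1⊕1⊕1⊕0⊕1⊕1⊕1 = 0
s4 (pos 4,5,6,7,12,13,14,15): 1⊕0⊕1⊕1⊕1⊕0⊕1⊕1 = 0
s8 (pos 8,9,10,11,12,13,14,15): 1⊕1⊕0⊕1⊕1⊕0⊕1⊕1 = 0
Syndrome s8…s1 = 0001 → error at position 1.

0001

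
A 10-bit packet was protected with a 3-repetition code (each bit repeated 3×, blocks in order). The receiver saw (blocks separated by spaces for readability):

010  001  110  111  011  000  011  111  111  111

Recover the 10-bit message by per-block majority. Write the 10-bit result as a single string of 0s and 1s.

0011101111

Block 1 (010): 1 one → 0
Block 2 (001): 1 one → 0
Block 3 (110): 2 ones → 1
Block 4 (111): 3 ones → 1
Block 5 (011): 2 ones → 1
Block 6 (000): 0 ones → 0
Block 7 (011): 2 ones → 1
Block 8 (111): 3 ones → 1
Block 9 (111): 3 ones → 1
Block 10 (111): 3 ones → 1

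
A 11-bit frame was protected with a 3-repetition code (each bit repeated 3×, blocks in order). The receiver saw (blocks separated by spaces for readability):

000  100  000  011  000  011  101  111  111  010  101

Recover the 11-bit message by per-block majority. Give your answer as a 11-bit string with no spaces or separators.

Block 1 (000): 0 ones → 0
Block 2 (100): 1 one → 0
Block 3 (000): 0 ones → 0
Block 4 (011): 2 ones → 1
Block 5 (000): 0 ones → 0
Block 6 (011): 2 ones → 1
Block 7 (101): 2 ones → 1
Block 8 (111): 3 ones → 1
Block 9 (111): 3 ones → 1
Block 10 (010): 1 one → 0
Block 11 (101): 2 ones → 1

00010111101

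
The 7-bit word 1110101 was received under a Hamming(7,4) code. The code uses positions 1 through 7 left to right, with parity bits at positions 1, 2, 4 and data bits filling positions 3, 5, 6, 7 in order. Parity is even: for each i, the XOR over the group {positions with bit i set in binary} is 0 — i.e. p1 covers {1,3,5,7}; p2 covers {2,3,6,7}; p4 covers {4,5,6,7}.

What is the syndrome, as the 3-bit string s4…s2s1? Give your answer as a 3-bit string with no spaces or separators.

s1 (pos 1,3,5,7): 1⊕1⊕1⊕1 = 0
s2 (pos 2,3,6,7): 1⊕1⊕0⊕1 = 1
s4 (pos 4,5,6,7): 0⊕1⊕0⊕1 = 0
Syndrome s4…s1 = 010 → error at position 2.

010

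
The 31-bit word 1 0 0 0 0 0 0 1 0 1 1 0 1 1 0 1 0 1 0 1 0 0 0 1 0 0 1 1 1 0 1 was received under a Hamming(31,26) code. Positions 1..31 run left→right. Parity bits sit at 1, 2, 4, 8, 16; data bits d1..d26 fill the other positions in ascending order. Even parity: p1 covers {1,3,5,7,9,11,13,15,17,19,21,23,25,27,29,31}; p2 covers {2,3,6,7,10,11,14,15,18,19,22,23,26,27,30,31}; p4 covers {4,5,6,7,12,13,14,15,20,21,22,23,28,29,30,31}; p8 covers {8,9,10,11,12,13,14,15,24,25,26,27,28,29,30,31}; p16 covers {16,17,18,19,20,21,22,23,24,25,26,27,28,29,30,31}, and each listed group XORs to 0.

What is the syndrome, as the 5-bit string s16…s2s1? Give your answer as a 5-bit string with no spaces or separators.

00000

s1 (pos 1,3,5,7,9,11,13,15,17,19,21,23,25,27,29,31): 1⊕0⊕0⊕0⊕0⊕1⊕1⊕0⊕0⊕0⊕0⊕0⊕0⊕1⊕1⊕1 = 0
s2 (pos 2,3,6,7,10,11,14,15,18,19,22,23,26,27,30,31): 0⊕0⊕0⊕0⊕1⊕1⊕1⊕0⊕1⊕0⊕0⊕0⊕0⊕1⊕0⊕1 = 0
s4 (pos 4,5,6,7,12,13,14,15,20,21,22,23,28,29,30,31): 0⊕0⊕0⊕0⊕0⊕1⊕1⊕0⊕1⊕0⊕0⊕0⊕1⊕1⊕0⊕1 = 0
s8 (pos 8,9,10,11,12,13,14,15,24,25,26,27,28,29,30,31): 1⊕0⊕1⊕1⊕0⊕1⊕1⊕0⊕1⊕0⊕0⊕1⊕1⊕1⊕0⊕1 = 0
s16 (pos 16,17,18,19,20,21,22,23,24,25,26,27,28,29,30,31): 1⊕0⊕1⊕0⊕1⊕0⊕0⊕0⊕1⊕0⊕0⊕1⊕1⊕1⊕0⊕1 = 0
Syndrome s16…s1 = 00000 → no error.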